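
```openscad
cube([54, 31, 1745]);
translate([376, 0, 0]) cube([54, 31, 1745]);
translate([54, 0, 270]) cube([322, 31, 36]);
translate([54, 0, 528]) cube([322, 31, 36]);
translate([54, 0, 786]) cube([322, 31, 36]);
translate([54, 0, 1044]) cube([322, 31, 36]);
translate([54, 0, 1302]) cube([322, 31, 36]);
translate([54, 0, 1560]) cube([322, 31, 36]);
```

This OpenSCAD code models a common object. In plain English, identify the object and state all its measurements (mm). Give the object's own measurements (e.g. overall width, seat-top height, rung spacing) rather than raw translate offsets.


A straight ladder. Two 54×31 mm vertical rails, 1745 mm tall, stand 430 mm apart (outside-to-outside) with their front faces coplanar on the −y side. 6 rungs, each 31 mm deep and 36 mm tall, span between the inner faces of the rails, front faces flush with the rails. The lowest rung's underside is at z = 270 mm and rungs are spaced 258 mm apart (underside to underside).


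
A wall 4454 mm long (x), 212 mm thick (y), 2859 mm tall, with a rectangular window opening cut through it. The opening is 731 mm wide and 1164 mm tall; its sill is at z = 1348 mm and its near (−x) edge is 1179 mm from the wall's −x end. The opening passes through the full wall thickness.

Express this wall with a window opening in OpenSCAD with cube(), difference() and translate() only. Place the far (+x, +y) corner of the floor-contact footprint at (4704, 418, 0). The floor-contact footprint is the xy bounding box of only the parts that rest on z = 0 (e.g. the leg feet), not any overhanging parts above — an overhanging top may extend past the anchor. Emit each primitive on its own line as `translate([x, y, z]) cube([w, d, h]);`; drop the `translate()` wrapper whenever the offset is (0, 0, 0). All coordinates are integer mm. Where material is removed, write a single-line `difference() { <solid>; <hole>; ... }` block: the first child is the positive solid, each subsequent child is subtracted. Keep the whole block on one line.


difference() { translate([250, 206, 0]) cube([4454, 212, 2859]); translate([1429, 206, 1348]) cube([731, 212, 1164]); }


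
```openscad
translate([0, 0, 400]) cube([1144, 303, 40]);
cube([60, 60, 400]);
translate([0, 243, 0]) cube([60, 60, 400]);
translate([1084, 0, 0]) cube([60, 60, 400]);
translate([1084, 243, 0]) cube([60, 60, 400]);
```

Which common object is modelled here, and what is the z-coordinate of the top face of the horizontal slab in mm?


A bench. The seat-top height is 440 mm.

A long slab on four corner posts — a bench. The slab sits at z = 400 with thickness 40, so the top is 400 + 40 = 440 mm.


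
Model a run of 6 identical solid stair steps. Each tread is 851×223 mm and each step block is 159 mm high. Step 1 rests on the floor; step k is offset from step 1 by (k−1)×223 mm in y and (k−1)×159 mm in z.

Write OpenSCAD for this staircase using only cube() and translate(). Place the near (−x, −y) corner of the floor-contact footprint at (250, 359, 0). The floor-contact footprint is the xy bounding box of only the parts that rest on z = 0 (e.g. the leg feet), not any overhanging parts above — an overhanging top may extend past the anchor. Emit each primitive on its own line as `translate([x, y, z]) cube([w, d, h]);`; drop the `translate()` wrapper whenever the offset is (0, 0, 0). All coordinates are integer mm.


translate([250, 359, 0]) cube([851, 223, 159]);
translate([250, 582, 159]) cube([851, 223, 159]);
translate([250, 805, 318]) cube([851, 223, 159]);
translate([250, 1028, 477]) cube([851, 223, 159]);
translate([250, 1251, 636]) cube([851, 223, 159]);
translate([250, 1474, 795]) cube([851, 223, 159]);


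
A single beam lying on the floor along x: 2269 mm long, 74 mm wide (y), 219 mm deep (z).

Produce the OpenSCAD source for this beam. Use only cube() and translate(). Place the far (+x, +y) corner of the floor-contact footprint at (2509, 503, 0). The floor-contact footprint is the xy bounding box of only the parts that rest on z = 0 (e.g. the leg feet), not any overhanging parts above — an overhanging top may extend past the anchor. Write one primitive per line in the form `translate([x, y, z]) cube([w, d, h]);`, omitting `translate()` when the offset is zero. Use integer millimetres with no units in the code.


translate([240, 429, 0]) cube([2269, 74, 219]);


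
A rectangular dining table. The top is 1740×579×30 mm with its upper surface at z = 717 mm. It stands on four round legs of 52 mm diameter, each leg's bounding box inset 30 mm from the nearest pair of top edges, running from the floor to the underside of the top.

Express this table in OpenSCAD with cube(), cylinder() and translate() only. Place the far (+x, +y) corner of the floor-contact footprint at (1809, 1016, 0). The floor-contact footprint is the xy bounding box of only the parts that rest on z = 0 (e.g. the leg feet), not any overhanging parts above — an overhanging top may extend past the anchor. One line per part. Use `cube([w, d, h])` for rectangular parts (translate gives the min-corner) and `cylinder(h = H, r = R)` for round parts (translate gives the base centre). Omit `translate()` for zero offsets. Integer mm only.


translate([99, 467, 687]) cube([1740, 579, 30]);
translate([155, 523, 0]) cylinder(h = 687, r = 26);
translate([1783, 523, 0]) cylinder(h = 687, r = 26);
translate([155, 990, 0]) cylinder(h = 687, r = 26);
translate([1783, 990, 0]) cylinder(h = 687, r = 26);


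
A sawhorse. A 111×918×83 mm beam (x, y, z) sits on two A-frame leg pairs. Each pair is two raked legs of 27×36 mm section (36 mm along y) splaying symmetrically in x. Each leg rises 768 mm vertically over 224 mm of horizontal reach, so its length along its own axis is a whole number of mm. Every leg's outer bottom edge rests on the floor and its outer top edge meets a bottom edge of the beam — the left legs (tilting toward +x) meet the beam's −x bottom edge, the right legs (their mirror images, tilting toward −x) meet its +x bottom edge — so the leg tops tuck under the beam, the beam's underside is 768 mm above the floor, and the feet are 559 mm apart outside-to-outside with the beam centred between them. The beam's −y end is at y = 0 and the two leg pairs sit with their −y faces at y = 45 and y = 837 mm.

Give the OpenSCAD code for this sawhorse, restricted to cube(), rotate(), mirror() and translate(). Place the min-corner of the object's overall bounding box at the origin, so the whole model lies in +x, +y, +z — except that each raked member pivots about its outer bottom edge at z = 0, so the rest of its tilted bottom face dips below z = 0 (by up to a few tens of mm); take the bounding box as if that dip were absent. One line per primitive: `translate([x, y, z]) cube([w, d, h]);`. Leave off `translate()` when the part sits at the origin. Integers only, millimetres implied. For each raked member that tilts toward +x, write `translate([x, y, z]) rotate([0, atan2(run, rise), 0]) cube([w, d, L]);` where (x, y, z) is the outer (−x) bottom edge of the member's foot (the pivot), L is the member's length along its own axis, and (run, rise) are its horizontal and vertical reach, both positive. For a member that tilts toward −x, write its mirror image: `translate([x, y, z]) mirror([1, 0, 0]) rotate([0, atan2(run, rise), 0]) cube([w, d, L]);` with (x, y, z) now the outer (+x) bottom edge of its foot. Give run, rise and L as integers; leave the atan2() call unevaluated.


// leg length = √(224² + 768²) = 800
// right-leg outer foot x = 2·224 + 111 = 559
// beam min-corner = (224, 0, 768)
translate([224, 0, 768]) cube([111, 918, 83]);
translate([0, 45, 0]) rotate([0, atan2(224, 768), 0]) cube([27, 36, 800]);
translate([559, 45, 0]) mirror([1, 0, 0]) rotate([0, atan2(224, 768), 0]) cube([27, 36, 800]);
translate([0, 837, 0]) rotate([0, atan2(224, 768), 0]) cube([27, 36, 800]);
translate([559, 837, 0]) mirror([1, 0, 0]) rotate([0, atan2(224, 768), 0]) cube([27, 36, 800]);


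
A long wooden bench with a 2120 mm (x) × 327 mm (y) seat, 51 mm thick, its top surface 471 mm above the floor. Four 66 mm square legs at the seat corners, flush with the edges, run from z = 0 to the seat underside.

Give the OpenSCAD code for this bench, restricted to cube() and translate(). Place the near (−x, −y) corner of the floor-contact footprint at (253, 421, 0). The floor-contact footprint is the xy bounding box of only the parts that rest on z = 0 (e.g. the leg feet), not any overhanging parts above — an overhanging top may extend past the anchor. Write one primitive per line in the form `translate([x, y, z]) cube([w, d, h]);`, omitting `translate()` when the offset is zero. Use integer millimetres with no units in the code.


translate([253, 421, 420]) cube([2120, 327, 51]);
translate([253, 421, 0]) cube([66, 66, 420]);
translate([253, 682, 0]) cube([66, 66, 420]);
translate([2307, 421, 0]) cube([66, 66, 420]);
translate([2307, 682, 0]) cube([66, 66, 420]);


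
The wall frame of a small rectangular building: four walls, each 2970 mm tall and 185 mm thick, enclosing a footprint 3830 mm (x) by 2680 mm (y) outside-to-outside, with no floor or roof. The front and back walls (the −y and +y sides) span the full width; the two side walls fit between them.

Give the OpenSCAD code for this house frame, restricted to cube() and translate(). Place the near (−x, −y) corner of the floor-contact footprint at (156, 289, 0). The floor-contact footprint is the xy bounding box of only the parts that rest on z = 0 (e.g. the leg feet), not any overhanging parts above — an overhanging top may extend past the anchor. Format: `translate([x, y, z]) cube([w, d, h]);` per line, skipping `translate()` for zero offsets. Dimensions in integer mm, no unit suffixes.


translate([156, 289, 0]) cube([3830, 185, 2970]);
translate([156, 2784, 0]) cube([3830, 185, 2970]);
translate([156, 474, 0]) cube([185, 2310, 2970]);
translate([3801, 474, 0]) cube([185, 2310, 2970]);


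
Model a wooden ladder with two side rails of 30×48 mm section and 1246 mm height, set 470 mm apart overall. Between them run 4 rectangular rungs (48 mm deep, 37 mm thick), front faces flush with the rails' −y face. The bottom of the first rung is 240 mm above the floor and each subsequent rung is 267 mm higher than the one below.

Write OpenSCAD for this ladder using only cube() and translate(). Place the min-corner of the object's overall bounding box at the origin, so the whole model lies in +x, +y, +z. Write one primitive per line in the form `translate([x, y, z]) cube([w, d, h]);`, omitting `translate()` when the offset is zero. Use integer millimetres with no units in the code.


cube([30, 48, 1246]);
translate([440, 0, 0]) cube([30, 48, 1246]);
translate([30, 0, 240]) cube([410, 48, 37]);
translate([30, 0, 507]) cube([410, 48, 37]);
translate([30, 0, 774]) cube([410, 48, 37]);
translate([30, 0, 1041]) cube([410, 48, 37]);


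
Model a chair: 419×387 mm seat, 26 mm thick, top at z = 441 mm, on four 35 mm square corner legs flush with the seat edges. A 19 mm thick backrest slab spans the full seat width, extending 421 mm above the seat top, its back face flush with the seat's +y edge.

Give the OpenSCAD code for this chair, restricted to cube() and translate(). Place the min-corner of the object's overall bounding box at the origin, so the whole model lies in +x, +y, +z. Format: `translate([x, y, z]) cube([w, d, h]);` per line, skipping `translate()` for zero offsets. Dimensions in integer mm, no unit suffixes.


translate([0, 0, 415]) cube([419, 387, 26]);
cube([35, 35, 415]);
translate([384, 0, 0]) cube([35, 35, 415]);
translate([0, 352, 0]) cube([35, 35, 415]);
translate([384, 352, 0]) cube([35, 35, 415]);
translate([0, 368, 441]) cube([419, 19, 421]);


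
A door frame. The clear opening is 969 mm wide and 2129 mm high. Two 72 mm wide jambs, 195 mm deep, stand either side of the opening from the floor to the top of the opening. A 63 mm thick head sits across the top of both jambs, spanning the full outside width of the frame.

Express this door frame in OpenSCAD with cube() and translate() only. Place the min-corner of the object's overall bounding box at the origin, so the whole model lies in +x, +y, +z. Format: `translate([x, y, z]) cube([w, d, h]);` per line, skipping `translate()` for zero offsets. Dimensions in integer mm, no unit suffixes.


cube([72, 195, 2129]);
translate([1041, 0, 0]) cube([72, 195, 2129]);
translate([0, 0, 2129]) cube([1113, 195, 63]);


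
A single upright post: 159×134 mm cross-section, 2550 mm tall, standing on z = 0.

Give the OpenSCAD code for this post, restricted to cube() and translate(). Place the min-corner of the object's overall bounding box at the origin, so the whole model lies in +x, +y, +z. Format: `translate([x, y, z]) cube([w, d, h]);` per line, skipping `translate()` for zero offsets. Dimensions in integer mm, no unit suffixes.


cube([159, 134, 2550]);


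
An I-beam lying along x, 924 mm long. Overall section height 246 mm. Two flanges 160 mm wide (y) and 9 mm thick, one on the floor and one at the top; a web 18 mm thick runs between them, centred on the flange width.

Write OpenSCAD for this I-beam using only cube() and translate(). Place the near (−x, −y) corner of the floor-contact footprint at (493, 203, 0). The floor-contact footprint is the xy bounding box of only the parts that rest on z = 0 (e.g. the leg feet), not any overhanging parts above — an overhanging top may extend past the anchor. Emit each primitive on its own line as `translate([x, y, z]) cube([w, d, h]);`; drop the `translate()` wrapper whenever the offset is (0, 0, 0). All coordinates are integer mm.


translate([493, 203, 0]) cube([924, 160, 9]);
translate([493, 274, 9]) cube([924, 18, 228]);
translate([493, 203, 237]) cube([924, 160, 9]);


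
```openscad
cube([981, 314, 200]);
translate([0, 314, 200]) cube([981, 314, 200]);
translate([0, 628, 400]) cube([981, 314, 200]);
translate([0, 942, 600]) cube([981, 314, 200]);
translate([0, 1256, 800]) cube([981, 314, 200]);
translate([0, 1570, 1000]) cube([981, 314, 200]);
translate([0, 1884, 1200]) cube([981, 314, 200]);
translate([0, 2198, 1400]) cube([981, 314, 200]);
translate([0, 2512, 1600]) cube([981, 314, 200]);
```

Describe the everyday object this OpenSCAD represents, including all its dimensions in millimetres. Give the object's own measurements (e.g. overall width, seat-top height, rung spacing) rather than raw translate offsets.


A straight staircase of 9 solid steps. Each step is 981 mm wide (x), 314 mm deep (y, the going) and 200 mm tall (the rise). The first step rests on the floor; each subsequent step sits one going further in +y and one rise higher in +z, directly behind and above the previous step with no overlap.


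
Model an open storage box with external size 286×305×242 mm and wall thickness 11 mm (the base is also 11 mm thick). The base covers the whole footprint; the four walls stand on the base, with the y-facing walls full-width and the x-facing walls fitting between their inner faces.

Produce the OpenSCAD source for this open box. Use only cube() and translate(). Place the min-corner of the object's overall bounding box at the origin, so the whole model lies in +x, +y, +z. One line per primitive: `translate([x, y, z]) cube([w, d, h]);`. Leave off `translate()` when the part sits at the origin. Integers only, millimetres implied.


cube([286, 305, 11]);
translate([0, 0, 11]) cube([286, 11, 231]);
translate([0, 294, 11]) cube([286, 11, 231]);
translate([0, 11, 11]) cube([11, 283, 231]);
translate([275, 11, 11]) cube([11, 283, 231]);


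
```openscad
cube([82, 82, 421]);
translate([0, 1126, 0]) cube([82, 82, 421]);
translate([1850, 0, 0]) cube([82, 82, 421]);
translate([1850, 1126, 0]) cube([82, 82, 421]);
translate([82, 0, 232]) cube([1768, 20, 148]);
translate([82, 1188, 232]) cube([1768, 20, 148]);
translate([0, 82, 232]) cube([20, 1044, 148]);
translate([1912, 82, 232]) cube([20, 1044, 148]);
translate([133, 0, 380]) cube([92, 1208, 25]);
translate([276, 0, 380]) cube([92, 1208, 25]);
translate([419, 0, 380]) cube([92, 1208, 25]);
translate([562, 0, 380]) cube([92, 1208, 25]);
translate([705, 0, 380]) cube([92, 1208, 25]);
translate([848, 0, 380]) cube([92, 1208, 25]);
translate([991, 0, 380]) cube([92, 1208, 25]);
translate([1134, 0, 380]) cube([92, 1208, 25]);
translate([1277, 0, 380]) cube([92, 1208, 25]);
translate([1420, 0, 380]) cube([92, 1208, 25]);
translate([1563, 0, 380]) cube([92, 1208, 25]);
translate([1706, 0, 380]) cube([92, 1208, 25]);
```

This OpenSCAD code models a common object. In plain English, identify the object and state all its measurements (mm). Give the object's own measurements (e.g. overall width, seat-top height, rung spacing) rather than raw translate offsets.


A bed frame 1932 mm long (x) by 1208 mm wide (y). Four 82×82 mm corner posts, 421 mm tall, at the corners of the footprint. Four rails of 20 mm thickness and 148 mm height run between adjacent posts with their undersides at z = 232 mm, their outer faces flush with the outside of the frame (the two x-running rails run between the posts' inner faces; the two y-running rails run between the posts' inner faces). 12 slats, each 92 mm wide (x) and 25 mm thick, lie across the top of the two x-running rails, running the full 1208 mm width of the frame in y; along x they sit between the end posts with a 51 mm gap after the −x posts and between neighbouring slats, leaving 52 mm before the +x posts.


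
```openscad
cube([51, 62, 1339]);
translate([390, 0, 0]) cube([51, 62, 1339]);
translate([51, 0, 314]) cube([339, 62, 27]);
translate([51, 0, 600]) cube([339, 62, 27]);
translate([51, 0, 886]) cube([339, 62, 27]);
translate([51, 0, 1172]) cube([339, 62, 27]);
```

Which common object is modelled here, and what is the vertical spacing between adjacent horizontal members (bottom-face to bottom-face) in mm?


A ladder. The rung spacing is 286 mm.

Two tall 51×62 posts with 4 short bars between them — a ladder. Adjacent rungs sit at z = 314 and z = 600, so the spacing is 600 − 314 = 286 mm.


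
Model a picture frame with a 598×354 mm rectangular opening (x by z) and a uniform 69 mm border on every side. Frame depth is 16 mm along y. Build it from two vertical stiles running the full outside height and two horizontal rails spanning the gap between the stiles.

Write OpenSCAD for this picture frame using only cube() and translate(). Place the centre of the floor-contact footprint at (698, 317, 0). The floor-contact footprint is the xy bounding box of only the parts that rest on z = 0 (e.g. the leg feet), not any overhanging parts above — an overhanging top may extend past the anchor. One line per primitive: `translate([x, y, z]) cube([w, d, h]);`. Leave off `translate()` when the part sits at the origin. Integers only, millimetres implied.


translate([330, 309, 0]) cube([69, 16, 492]);
translate([997, 309, 0]) cube([69, 16, 492]);
translate([399, 309, 0]) cube([598, 16, 69]);
translate([399, 309, 423]) cube([598, 16, 69]);


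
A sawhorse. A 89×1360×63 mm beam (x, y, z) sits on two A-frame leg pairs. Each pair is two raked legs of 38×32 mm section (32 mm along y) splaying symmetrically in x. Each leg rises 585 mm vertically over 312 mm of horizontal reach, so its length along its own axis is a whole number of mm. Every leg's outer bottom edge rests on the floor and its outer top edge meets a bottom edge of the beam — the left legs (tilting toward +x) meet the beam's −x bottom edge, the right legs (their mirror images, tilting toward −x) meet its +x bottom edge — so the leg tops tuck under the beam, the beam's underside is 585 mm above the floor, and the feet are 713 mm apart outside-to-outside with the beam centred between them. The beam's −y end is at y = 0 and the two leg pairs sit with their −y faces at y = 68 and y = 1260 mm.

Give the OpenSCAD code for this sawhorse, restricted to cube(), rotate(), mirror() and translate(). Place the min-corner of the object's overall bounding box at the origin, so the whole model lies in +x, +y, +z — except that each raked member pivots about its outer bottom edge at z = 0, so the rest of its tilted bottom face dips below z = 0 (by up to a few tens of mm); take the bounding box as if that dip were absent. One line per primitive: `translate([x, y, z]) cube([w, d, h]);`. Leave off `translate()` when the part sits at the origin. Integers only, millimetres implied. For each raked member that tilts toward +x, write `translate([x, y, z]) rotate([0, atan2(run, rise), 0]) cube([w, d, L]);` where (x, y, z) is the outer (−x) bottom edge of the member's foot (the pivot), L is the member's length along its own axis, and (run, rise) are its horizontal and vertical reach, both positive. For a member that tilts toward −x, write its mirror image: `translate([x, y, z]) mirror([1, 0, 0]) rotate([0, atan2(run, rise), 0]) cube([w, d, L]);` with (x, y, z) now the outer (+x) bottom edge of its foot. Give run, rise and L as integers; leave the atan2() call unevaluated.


translate([312, 0, 585]) cube([89, 1360, 63]);
translate([0, 68, 0]) rotate([0, atan2(312, 585), 0]) cube([38, 32, 663]);
translate([713, 68, 0]) mirror([1, 0, 0]) rotate([0, atan2(312, 585), 0]) cube([38, 32, 663]);
translate([0, 1260, 0]) rotate([0, atan2(312, 585), 0]) cube([38, 32, 663]);
translate([713, 1260, 0]) mirror([1, 0, 0]) rotate([0, atan2(312, 585), 0]) cube([38, 32, 663]);


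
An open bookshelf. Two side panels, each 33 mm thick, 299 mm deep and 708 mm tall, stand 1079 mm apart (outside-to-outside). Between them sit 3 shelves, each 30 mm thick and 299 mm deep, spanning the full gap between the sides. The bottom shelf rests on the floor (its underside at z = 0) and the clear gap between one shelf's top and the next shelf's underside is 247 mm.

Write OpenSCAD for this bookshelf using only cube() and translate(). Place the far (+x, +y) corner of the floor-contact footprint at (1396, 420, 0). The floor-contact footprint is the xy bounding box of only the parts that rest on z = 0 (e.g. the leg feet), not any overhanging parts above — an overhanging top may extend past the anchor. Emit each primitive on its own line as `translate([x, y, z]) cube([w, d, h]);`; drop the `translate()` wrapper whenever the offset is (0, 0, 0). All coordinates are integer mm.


translate([317, 121, 0]) cube([33, 299, 708]);
translate([1363, 121, 0]) cube([33, 299, 708]);
translate([350, 121, 0]) cube([1013, 299, 30]);
translate([350, 121, 277]) cube([1013, 299, 30]);
translate([350, 121, 554]) cube([1013, 299, 30]);


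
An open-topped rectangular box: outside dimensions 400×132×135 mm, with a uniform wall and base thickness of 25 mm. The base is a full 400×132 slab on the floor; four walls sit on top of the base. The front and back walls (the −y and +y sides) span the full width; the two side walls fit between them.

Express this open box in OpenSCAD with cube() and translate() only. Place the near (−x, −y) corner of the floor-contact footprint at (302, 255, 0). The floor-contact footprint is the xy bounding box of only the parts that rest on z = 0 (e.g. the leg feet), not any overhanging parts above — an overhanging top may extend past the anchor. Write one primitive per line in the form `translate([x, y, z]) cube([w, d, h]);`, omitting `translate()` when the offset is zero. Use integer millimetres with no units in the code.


translate([302, 255, 0]) cube([400, 132, 25]);
translate([302, 255, 25]) cube([400, 25, 110]);
translate([302, 362, 25]) cube([400, 25, 110]);
translate([302, 280, 25]) cube([25, 82, 110]);
translate([677, 280, 25]) cube([25, 82, 110]);


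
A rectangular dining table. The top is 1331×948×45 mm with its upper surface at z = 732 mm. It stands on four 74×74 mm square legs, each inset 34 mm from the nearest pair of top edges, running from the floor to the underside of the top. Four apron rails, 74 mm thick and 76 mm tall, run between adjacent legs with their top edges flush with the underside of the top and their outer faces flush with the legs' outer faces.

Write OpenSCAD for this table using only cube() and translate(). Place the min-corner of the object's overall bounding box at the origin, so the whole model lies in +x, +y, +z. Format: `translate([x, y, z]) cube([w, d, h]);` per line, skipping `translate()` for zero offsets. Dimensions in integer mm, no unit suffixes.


translate([0, 0, 687]) cube([1331, 948, 45]);
translate([34, 34, 0]) cube([74, 74, 687]);
translate([1223, 34, 0]) cube([74, 74, 687]);
translate([34, 840, 0]) cube([74, 74, 687]);
translate([1223, 840, 0]) cube([74, 74, 687]);
translate([108, 34, 611]) cube([1115, 74, 76]);
translate([108, 840, 611]) cube([1115, 74, 76]);
translate([34, 108, 611]) cube([74, 732, 76]);
translate([1223, 108, 611]) cube([74, 732, 76]);


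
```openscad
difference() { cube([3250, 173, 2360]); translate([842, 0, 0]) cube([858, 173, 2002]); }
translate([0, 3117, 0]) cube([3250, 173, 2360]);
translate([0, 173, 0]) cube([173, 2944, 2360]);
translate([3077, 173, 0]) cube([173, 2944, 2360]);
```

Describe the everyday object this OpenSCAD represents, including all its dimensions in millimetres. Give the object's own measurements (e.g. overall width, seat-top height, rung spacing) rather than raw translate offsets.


A single room: four walls, each 2360 mm tall and 173 mm thick, enclosing an outside footprint 3250×3290 mm (x × y), no floor or roof. The front and back walls (−y and +y sides) run the full x-width; the side walls fit between their inner faces. A door opening 858 mm wide and 2002 mm tall is cut through the front wall from the floor up, its −x edge 842 mm from the wall's −x end.


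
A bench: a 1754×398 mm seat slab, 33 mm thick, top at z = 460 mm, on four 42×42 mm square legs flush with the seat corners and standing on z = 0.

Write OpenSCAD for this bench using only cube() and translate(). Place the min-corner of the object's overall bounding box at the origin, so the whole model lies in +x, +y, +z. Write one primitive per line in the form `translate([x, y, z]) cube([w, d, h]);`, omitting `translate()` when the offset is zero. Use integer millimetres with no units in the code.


translate([0, 0, 427]) cube([1754, 398, 33]);
cube([42, 42, 427]);
translate([0, 356, 0]) cube([42, 42, 427]);
translate([1712, 0, 0]) cube([42, 42, 427]);
translate([1712, 356, 0]) cube([42, 42, 427]);


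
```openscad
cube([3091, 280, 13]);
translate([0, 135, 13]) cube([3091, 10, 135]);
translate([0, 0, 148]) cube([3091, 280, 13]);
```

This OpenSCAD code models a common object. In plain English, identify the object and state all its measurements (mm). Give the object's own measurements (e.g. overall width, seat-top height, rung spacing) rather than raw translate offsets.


An I-beam lying along x, 3091 mm long. Overall section height 161 mm. Two flanges 280 mm wide (y) and 13 mm thick, one on the floor and one at the top; a web 10 mm thick runs between them, centred on the flange width.


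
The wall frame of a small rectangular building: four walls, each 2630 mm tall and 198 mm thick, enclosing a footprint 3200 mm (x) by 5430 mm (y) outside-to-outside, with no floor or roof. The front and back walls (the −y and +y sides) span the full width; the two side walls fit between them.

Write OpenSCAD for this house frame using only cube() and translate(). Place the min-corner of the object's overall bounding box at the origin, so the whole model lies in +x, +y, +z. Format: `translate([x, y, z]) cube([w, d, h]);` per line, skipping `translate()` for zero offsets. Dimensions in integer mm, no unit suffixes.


cube([3200, 198, 2630]);
translate([0, 5232, 0]) cube([3200, 198, 2630]);
translate([0, 198, 0]) cube([198, 5034, 2630]);
translate([3002, 198, 0]) cube([198, 5034, 2630]);


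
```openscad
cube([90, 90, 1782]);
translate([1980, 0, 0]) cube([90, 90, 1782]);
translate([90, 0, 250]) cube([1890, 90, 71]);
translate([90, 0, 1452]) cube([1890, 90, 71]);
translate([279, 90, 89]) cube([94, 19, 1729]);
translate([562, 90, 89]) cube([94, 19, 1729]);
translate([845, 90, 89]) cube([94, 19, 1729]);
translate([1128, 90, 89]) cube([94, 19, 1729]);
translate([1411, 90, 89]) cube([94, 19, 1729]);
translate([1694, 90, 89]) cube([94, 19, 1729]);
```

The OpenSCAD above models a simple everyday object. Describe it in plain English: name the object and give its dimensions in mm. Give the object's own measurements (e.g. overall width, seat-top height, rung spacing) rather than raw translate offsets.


A fence section. Two 90×90 mm posts, 1782 mm tall, stand on the floor with a clear span of 1890 mm between their inner faces. Two horizontal rails of 90×71 mm section span the gap between the posts with their undersides at z = 250 mm and z = 1452 mm, flush with the posts' −y face. 6 pickets, each 94 mm wide, 19 mm thick and 1729 mm tall, are fixed to the +y face of the rails with their bottoms at z = 89 mm, spaced across the span with a 189 mm gap after the −x post and between neighbouring pickets, with 192 mm left before the +x post.


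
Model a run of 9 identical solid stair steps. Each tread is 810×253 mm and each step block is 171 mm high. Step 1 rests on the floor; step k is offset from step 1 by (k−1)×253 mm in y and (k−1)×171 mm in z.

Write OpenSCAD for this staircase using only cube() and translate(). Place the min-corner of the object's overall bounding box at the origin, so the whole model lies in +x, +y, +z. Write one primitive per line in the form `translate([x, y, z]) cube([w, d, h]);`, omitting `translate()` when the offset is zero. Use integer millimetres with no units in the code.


cube([810, 253, 171]);
translate([0, 253, 171]) cube([810, 253, 171]);
translate([0, 506, 342]) cube([810, 253, 171]);
translate([0, 759, 513]) cube([810, 253, 171]);
translate([0, 1012, 684]) cube([810, 253, 171]);
translate([0, 1265, 855]) cube([810, 253, 171]);
translate([0, 1518, 1026]) cube([810, 253, 171]);
translate([0, 1771, 1197]) cube([810, 253, 171]);
translate([0, 2024, 1368]) cube([810, 253, 171]);


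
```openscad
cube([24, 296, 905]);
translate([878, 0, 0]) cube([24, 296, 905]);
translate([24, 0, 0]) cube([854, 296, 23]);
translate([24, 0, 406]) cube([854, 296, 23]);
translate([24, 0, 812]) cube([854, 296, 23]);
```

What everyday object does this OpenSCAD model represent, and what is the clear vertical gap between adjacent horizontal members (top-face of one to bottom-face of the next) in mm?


A bookshelf. The clear shelf gap is 383 mm.

Two tall side panels with 3 horizontal boards between them — a bookshelf. The first two shelf undersides are at z = 0 and z = 406; with shelf thickness 23, the clear gap is 406 − 0 − 23 = 383 mm.


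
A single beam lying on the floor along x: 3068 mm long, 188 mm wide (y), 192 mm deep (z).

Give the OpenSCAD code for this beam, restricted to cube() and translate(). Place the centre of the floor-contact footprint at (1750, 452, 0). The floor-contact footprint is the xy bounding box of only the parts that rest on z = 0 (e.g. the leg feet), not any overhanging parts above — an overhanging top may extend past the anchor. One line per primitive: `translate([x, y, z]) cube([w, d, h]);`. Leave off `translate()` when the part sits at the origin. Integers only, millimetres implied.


translate([216, 358, 0]) cube([3068, 188, 192]);


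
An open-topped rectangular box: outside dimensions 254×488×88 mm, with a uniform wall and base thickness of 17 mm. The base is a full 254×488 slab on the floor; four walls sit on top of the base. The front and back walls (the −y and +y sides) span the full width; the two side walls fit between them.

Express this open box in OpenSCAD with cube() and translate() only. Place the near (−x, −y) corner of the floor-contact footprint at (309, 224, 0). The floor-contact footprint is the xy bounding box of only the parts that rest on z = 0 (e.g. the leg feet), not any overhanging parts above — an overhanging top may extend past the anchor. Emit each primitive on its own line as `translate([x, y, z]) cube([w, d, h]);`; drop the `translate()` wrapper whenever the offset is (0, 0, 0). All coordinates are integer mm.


translate([309, 224, 0]) cube([254, 488, 17]);
translate([309, 224, 17]) cube([254, 17, 71]);
translate([309, 695, 17]) cube([254, 17, 71]);
translate([309, 241, 17]) cube([17, 454, 71]);
translate([546, 241, 17]) cube([17, 454, 71]);


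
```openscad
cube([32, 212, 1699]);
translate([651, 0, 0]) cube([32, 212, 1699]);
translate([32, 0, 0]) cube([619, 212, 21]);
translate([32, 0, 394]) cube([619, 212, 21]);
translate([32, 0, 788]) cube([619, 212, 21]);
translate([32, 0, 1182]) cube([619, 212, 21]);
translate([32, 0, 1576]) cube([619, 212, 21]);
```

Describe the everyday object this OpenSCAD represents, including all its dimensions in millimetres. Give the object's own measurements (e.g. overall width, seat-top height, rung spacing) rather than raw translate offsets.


An open bookshelf. Two side panels, each 32 mm thick, 212 mm deep and 1699 mm tall, stand 683 mm apart (outside-to-outside). Between them sit 5 shelves, each 21 mm thick and 212 mm deep, spanning the full gap between the sides. The bottom shelf rests on the floor (its underside at z = 0) and the clear gap between one shelf's top and the next shelf's underside is 373 mm.


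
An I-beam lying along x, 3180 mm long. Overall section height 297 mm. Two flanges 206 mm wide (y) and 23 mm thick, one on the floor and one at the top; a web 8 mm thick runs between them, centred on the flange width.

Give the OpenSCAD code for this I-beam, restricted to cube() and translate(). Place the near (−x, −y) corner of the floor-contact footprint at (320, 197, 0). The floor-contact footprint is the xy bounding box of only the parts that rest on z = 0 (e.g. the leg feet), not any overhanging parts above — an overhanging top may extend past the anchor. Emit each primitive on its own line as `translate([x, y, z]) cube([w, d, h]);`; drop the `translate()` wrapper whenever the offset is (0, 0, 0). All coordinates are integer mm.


translate([320, 197, 0]) cube([3180, 206, 23]);
translate([320, 296, 23]) cube([3180, 8, 251]);
translate([320, 197, 274]) cube([3180, 206, 23]);


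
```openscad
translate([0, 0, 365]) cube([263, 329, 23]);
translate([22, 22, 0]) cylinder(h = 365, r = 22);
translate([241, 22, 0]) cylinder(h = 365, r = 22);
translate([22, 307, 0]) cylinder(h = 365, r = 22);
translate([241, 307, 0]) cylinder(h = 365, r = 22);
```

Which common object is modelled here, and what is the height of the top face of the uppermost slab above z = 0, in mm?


A stool. The seat height is 388 mm.

A 263×329×23 slab at z = 365 on four corner cylinders — a stool. The seat top is 365 + 23 = 388 mm.


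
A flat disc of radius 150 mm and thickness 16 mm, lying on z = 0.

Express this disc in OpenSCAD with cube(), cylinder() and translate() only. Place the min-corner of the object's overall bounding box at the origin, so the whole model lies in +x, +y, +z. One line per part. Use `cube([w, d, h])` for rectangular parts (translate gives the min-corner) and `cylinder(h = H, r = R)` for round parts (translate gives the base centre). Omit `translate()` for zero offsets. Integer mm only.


translate([150, 150, 0]) cylinder(h = 16, r = 150);


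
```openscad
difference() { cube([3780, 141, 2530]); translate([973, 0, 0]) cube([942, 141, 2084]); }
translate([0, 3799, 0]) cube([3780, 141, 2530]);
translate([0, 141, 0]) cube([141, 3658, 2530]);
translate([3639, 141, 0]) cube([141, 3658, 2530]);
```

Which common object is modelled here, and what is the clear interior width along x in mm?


A single room. The interior width is 3498 mm.

Four walls enclosing a rectangle with a door in the front wall — a room. Outside width 3780 minus two 141 mm walls gives 3498 mm.


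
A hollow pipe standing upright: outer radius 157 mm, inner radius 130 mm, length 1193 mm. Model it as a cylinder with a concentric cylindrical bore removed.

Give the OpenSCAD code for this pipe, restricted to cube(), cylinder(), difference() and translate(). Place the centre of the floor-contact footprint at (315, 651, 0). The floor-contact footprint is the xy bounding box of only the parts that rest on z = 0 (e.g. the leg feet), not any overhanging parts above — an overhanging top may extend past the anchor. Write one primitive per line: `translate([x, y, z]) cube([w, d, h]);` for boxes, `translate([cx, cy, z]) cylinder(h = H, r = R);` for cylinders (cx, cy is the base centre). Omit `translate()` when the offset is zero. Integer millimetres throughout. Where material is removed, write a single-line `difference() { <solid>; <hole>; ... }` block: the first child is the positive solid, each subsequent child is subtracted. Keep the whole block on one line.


difference() { translate([315, 651, 0]) cylinder(h = 1193, r = 157); translate([315, 651, 0]) cylinder(h = 1193, r = 130); }


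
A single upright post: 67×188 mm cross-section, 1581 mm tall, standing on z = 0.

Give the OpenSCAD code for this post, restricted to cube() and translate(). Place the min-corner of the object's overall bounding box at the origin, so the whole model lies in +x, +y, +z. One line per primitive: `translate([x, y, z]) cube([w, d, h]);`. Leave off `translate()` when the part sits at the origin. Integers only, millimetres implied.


cube([67, 188, 1581]);


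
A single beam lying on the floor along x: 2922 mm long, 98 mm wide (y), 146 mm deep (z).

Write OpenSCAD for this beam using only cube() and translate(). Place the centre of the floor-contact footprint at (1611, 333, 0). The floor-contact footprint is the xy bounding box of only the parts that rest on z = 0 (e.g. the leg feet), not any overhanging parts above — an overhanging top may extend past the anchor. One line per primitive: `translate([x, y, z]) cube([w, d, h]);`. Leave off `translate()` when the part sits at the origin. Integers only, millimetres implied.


translate([150, 284, 0]) cube([2922, 98, 146]);


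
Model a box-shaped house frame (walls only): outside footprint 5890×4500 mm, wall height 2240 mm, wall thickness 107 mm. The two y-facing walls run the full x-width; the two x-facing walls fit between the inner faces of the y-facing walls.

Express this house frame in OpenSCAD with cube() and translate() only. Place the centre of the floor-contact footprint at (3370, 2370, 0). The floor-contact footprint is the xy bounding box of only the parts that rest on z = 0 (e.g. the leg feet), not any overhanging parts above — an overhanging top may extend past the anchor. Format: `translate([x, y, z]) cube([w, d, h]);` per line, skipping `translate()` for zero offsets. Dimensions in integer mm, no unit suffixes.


translate([425, 120, 0]) cube([5890, 107, 2240]);
translate([425, 4513, 0]) cube([5890, 107, 2240]);
translate([425, 227, 0]) cube([107, 4286, 2240]);
translate([6208, 227, 0]) cube([107, 4286, 2240]);


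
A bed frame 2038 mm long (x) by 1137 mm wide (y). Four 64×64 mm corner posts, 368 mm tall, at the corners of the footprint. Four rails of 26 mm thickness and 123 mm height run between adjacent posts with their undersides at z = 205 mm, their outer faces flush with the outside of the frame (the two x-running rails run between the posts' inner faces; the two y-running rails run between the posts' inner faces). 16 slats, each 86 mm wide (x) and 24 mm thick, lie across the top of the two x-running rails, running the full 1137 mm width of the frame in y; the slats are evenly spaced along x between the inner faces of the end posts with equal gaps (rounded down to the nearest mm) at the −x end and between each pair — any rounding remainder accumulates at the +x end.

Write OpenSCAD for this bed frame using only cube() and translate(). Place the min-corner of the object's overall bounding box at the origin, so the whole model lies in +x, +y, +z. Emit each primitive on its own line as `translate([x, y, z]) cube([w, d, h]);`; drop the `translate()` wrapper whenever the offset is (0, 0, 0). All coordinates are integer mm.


// slat z = rail_z + rail_h = 205 + 123 = 328
// slat gap = ⌊(1910 − 16·86) / 17⌋ = 31
cube([64, 64, 368]);
translate([0, 1073, 0]) cube([64, 64, 368]);
translate([1974, 0, 0]) cube([64, 64, 368]);
translate([1974, 1073, 0]) cube([64, 64, 368]);
translate([64, 0, 205]) cube([1910, 26, 123]);
translate([64, 1111, 205]) cube([1910, 26, 123]);
translate([0, 64, 205]) cube([26, 1009, 123]);
translate([2012, 64, 205]) cube([26, 1009, 123]);
translate([95, 0, 328]) cube([86, 1137, 24]);
translate([212, 0, 328]) cube([86, 1137, 24]);
translate([329, 0, 328]) cube([86, 1137, 24]);
translate([446, 0, 328]) cube([86, 1137, 24]);
translate([563, 0, 328]) cube([86, 1137, 24]);
translate([680, 0, 328]) cube([86, 1137, 24]);
translate([797, 0, 328]) cube([86, 1137, 24]);
translate([914, 0, 328]) cube([86, 1137, 24]);
translate([1031, 0, 328]) cube([86, 1137, 24]);
translate([1148, 0, 328]) cube([86, 1137, 24]);
translate([1265, 0, 328]) cube([86, 1137, 24]);
translate([1382, 0, 328]) cube([86, 1137, 24]);
translate([1499, 0, 328]) cube([86, 1137, 24]);
translate([1616, 0, 328]) cube([86, 1137, 24]);
translate([1733, 0, 328]) cube([86, 1137, 24]);
translate([1850, 0, 328]) cube([86, 1137, 24]);
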